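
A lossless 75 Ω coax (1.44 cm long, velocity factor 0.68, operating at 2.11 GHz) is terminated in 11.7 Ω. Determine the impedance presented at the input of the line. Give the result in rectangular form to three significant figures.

λ = v/f = 0.68·c / 2.11 GHz = 0.0967 m
βl = 2π·l/λ = 2π × 0.149 = 53.6°
tan(βl) = tan(53.6°) = 1.36
Z_in = Z_0·(Z_L + jZ_0·tanβl)/(Z_0 + jZ_L·tanβl)
     = 75·(11.7 + j102)/(75 + j15.9)

Z_in ≈ 31.8 + j95.1 Ω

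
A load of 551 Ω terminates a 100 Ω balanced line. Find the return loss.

Γ = (551 − 100)/(551 + 100) = 0.693
RL = −20·log₁₀|Γ| = −20·log₁₀(0.693)

RL ≈ 3.19 dB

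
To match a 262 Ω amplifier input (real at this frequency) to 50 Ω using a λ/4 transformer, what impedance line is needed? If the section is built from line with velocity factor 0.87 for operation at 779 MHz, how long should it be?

Z_qwt = √(Z_0·R_L) = √(50 × 262) = √13100
λ = 0.87·c/f = 0.335 m, so l = λ/4 = 0.0838 m

Z_qwt ≈ 114 Ω; length ≈ 8.38 cm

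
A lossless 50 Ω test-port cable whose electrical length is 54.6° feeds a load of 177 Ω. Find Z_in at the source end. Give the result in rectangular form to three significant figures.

Z_in ≈ 20.4 − j31.4 Ω

tan(βl) = tan(54.6°) = 1.41
Z_in = Z_0·(Z_L + jZ_0·tanβl)/(Z_0 + jZ_L·tanβl)
     = 50·(177 + j70.4)/(50 + j249)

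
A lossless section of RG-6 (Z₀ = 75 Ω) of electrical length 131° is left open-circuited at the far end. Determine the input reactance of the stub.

X_in ≈ 65.2 Ω (inductive)

tan(βl) = -1.15
For an open-circuited stub, Z_in = −jZ_0·cot(βl) = −jZ_0/tan(βl)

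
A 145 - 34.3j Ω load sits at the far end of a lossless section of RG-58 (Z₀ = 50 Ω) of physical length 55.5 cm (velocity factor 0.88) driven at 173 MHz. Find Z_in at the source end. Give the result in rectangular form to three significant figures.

λ = v/f = 0.88·c / 173 MHz = 1.53 m
βl = 2π·l/λ = 2π × 0.364 = 131°
tan(βl) = tan(131°) = -1.15
Z_in = Z_0·(Z_L + jZ_0·tanβl)/(Z_0 + jZ_L·tanβl)
     = 50·(145 − j92)/(10.4 − j167)

Z_in ≈ 30.1 + j41.5 Ω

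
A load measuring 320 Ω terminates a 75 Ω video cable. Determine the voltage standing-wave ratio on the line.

VSWR ≈ 4.27

For a purely resistive load, VSWR = R_L/Z_0 or Z_0/R_L (whichever > 1) = 320/75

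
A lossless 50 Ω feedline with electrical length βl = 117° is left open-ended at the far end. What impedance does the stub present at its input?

tan(βl) = -1.96
For an open-ended stub, Z_in = −jZ_0·cot(βl) = −jZ_0/tan(βl)

Z_in ≈ +j25.5 Ω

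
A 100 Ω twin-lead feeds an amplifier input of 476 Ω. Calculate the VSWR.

VSWR ≈ 4.76

For a purely resistive load, VSWR = R_L/Z_0 or Z_0/R_L (whichever > 1) = 476/100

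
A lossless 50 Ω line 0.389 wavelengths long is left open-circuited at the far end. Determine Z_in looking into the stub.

βl = 2π × 0.389 = 140°
tan(βl) = -0.838
For an open-circuited stub, Z_in = −jZ_0·cot(βl) = −jZ_0/tan(βl)

Z_in ≈ +j59.7 Ω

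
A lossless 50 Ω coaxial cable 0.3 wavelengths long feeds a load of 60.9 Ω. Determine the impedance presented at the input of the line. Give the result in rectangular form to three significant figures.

βl = 2π × 0.3 = 108°
tan(βl) = tan(108°) = -3.08
Z_in = Z_0·(Z_L + jZ_0·tanβl)/(Z_0 + jZ_L·tanβl)
     = 50·(60.9 − j154)/(50 − j187)

Z_in ≈ 42.4 + j4.94 Ω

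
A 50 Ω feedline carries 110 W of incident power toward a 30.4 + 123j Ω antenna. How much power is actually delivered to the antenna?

|Γ| = |(-19.6 + j123)/(80.4 + j123)| = 0.848
|Γ|² = 0.718
P_refl = |Γ|²·P_inc = 79 W, P_del = (1 − |Γ|²)·P_inc = 31 W

P_delivered ≈ 31 W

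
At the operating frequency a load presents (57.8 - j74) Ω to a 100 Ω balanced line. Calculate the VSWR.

VSWR ≈ 2.91

Γ = (Z_L − Z_0)/(Z_L + Z_0) = (-42.2 − j74)/(157.8 − j74)
|Γ| = 85.2/174 = 0.489
VSWR = (1 + |Γ|)/(1 − |Γ|) = 1.49/0.511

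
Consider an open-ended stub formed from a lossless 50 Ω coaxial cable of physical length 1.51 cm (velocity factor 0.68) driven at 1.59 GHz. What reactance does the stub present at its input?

X_in ≈ -54.8 Ω (capacitive)

λ = v/f = 0.68·c / 1.59 GHz = 0.128 m
βl = 2π·l/λ = 2π × 0.118 = 42.4°
tan(βl) = 0.912
For an open-ended stub, Z_in = −jZ_0·cot(βl) = −jZ_0/tan(βl)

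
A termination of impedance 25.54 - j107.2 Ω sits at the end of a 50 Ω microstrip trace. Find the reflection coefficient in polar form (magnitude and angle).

Γ = (Z_L − Z_0)/(Z_L + Z_0) = (-24.46 − j107.2)/(75.54 − j107.2)
|Γ| = 110/131 = 0.838

Γ ≈ 0.838 ∠ -48°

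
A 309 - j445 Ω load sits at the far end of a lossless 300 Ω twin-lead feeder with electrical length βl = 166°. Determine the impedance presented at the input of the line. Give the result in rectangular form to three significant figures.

Z_in ≈ 709 − j536 Ω

tan(βl) = tan(166°) = -0.249
Z_in = Z_0·(Z_L + jZ_0·tanβl)/(Z_0 + jZ_L·tanβl)
     = 300·(309 − j520)/(189 − j77)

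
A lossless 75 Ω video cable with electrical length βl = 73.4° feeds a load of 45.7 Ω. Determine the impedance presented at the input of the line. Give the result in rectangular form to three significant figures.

Z_in ≈ 108 + j30.5 Ω

tan(βl) = tan(73.4°) = 3.35
Z_in = Z_0·(Z_L + jZ_0·tanβl)/(Z_0 + jZ_L·tanβl)
     = 75·(45.7 + j252)/(75 + j153)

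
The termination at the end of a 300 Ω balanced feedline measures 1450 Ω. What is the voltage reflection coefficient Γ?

Γ = (Z_L − Z_0)/(Z_L + Z_0) = (1450 − 300)/(1450 + 300) = 1150/1750

Γ = 0.657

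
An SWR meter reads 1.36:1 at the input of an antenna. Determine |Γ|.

|Γ| ≈ 0.153

|Γ| = (S − 1)/(S + 1) = (1.36 − 1)/(1.36 + 1) = 0.36/2.36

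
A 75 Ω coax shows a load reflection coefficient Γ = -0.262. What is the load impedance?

Z_L ≈ 43.9 Ω

Z_L = Z_0·(1 + Γ)/(1 − Γ) = 75·(0.738)/(1.26)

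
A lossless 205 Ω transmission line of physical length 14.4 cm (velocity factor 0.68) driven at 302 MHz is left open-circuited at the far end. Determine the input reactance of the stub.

λ = v/f = 0.68·c / 302 MHz = 0.675 m
βl = 2π·l/λ = 2π × 0.213 = 76.7°
tan(βl) = 4.24
For an open-circuited stub, Z_in = −jZ_0·cot(βl) = −jZ_0/tan(βl)

X_in ≈ -48.3 Ω (capacitive)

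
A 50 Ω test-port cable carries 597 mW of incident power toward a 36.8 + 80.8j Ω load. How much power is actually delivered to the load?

|Γ| = |(-13.2 + j80.8)/(86.8 + j80.8)| = 0.69
|Γ|² = 0.477
P_refl = |Γ|²·P_inc = 285 mW, P_del = (1 − |Γ|²)·P_inc = 312 mW

P_delivered ≈ 312 mW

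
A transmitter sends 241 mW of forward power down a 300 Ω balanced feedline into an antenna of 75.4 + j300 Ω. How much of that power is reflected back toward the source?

|Γ| = |(-224.6 + j300)/(375.4 + j300)| = 0.78
|Γ|² = 0.608
P_refl = |Γ|²·P_inc = 147 mW, P_del = (1 − |Γ|²)·P_inc = 94.4 mW

P_reflected ≈ 147 mW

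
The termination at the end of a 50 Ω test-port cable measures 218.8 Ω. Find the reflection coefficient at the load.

Γ = 0.628

Γ = (Z_L − Z_0)/(Z_L + Z_0) = (218.8 − 50)/(218.8 + 50) = 168.8/268.8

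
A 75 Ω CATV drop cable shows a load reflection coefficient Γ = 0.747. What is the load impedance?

Z_L ≈ 518 Ω

Z_L = Z_0·(1 + Γ)/(1 − Γ) = 75·(1.75)/(0.253)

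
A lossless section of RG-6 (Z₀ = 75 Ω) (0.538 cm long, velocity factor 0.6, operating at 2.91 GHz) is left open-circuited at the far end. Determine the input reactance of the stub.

λ = v/f = 0.6·c / 2.91 GHz = 0.0619 m
βl = 2π·l/λ = 2π × 0.087 = 31.3°
tan(βl) = 0.608
For an open-circuited stub, Z_in = −jZ_0·cot(βl) = −jZ_0/tan(βl)

X_in ≈ -123 Ω (capacitive)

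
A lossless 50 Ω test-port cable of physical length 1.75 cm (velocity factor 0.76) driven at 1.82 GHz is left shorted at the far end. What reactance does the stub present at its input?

λ = v/f = 0.76·c / 1.82 GHz = 0.125 m
βl = 2π·l/λ = 2π × 0.14 = 50.3°
tan(βl) = 1.2
For a shorted stub, Z_in = jZ_0·tan(βl)

X_in ≈ 60.2 Ω (inductive)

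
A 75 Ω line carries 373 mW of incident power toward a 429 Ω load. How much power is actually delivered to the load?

P_delivered ≈ 189 mW

Γ = (429 − 75)/(429 + 75) = 0.702
|Γ|² = 0.493
P_refl = |Γ|²·P_inc = 184 mW, P_del = (1 − |Γ|²)·P_inc = 189 mW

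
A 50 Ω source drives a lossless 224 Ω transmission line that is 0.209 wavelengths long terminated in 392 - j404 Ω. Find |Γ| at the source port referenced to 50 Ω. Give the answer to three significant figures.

βl = 2π × 0.209 = 75.2°
tan(βl) = 3.8
Z_in = Z_0·(Z_L + jZ_0·tanβl)/(Z_0 + jZ_L·tanβl) = 57.2 + j8.49 Ω
Γ_s = (Z_in − Z_s)/(Z_in + Z_s) = (7.15 + j8.49)/(107 + j8.49), |Γ_s| = 0.103

|Γ| ≈ 0.103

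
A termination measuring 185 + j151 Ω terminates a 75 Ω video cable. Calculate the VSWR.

VSWR ≈ 4.28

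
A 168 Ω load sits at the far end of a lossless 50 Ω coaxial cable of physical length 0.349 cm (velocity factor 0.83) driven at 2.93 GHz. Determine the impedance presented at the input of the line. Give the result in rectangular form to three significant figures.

Z_in ≈ 101 − j76 Ω

λ = v/f = 0.83·c / 2.93 GHz = 0.085 m
βl = 2π·l/λ = 2π × 0.0411 = 14.8°
tan(βl) = tan(14.8°) = 0.264
Z_in = Z_0·(Z_L + jZ_0·tanβl)/(Z_0 + jZ_L·tanβl)
     = 50·(168 + j13.2)/(50 + j44.3)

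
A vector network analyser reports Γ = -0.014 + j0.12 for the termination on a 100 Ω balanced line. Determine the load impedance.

Z_L = Z_0·(1 + Γ)/(1 − Γ) = 100·(0.986 + j0.12)/(1.01 − j0.12)

Z_L ≈ 94.5 + j23 Ω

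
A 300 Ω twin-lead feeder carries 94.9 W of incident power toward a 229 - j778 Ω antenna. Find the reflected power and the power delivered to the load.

P_reflected ≈ 65.4 W; P_delivered ≈ 29.5 W

|Γ| = |(-71 − j778)/(529 − j778)| = 0.83
|Γ|² = 0.69
P_refl = |Γ|²·P_inc = 65.4 W, P_del = (1 − |Γ|²)·P_inc = 29.5 W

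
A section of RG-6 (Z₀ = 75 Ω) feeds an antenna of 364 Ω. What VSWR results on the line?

Γ = (364 − 75)/(364 + 75) = 0.658
VSWR = (1 + 0.658)/(1 − 0.658)

VSWR ≈ 4.85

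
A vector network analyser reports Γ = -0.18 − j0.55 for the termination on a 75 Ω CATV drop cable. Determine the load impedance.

Z_L = Z_0·(1 + Γ)/(1 − Γ) = 75·(0.82 − j0.55)/(1.18 + j0.55)

Z_L ≈ 29.4 − j48.7 Ω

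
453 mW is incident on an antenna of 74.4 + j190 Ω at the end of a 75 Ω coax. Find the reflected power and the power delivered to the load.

|Γ| = |(-0.6 + j190)/(149.4 + j190)| = 0.786
|Γ|² = 0.618
P_refl = |Γ|²·P_inc = 280 mW, P_del = (1 − |Γ|²)·P_inc = 173 mW

P_reflected ≈ 280 mW; P_delivered ≈ 173 mW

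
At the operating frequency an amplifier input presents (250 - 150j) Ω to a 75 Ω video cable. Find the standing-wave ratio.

VSWR ≈ 4.62

Γ = (Z_L − Z_0)/(Z_L + Z_0) = (175 − j150)/(325 − j150)
|Γ| = 230/358 = 0.644
VSWR = (1 + |Γ|)/(1 − |Γ|) = 1.64/0.356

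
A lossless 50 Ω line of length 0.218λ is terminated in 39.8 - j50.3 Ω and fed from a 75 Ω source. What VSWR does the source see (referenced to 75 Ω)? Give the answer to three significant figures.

βl = 2π × 0.218 = 78.5°
tan(βl) = 4.91
Z_in = Z_0·(Z_L + jZ_0·tanβl)/(Z_0 + jZ_L·tanβl) = 19.8 + j19.8 Ω
Γ_s = (Z_in − Z_s)/(Z_in + Z_s) = (-55.2 + j19.8)/(94.8 + j19.8), |Γ_s| = 0.606
VSWR = (1 + |Γ_s|)/(1 − |Γ_s|)

VSWR ≈ 4.08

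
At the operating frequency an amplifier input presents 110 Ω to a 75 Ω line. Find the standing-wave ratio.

VSWR ≈ 1.47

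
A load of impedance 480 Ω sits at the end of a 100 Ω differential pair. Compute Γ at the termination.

Γ = 0.655

Γ = (Z_L − Z_0)/(Z_L + Z_0) = (480 − 100)/(480 + 100) = 380/580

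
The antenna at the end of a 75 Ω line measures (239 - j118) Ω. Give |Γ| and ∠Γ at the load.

Γ = (Z_L − Z_0)/(Z_L + Z_0) = (164 − j118)/(314 − j118)
|Γ| = 202/335 = 0.602

Γ ≈ 0.602 ∠ -15.1°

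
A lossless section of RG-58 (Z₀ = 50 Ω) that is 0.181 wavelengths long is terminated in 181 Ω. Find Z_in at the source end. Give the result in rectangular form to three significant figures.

βl = 2π × 0.181 = 65.2°
tan(βl) = tan(65.2°) = 2.16
Z_in = Z_0·(Z_L + jZ_0·tanβl)/(Z_0 + jZ_L·tanβl)
     = 50·(181 + j108)/(50 + j391)

Z_in ≈ 16.5 − j21 Ω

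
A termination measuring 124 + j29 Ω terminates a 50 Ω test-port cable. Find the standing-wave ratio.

VSWR ≈ 2.64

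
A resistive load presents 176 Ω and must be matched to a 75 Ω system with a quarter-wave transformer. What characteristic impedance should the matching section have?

Z_qwt = √(Z_0·R_L) = √(75 × 176) = √13200

Z_qwt ≈ 115 Ω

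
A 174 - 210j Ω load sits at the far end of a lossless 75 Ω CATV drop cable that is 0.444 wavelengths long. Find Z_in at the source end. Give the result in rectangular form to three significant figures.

βl = 2π × 0.444 = 160°
tan(βl) = tan(160°) = -0.367
Z_in = Z_0·(Z_L + jZ_0·tanβl)/(Z_0 + jZ_L·tanβl)
     = 75·(174 − j238)/(-2.1 − j63.9)

Z_in ≈ 272 + j213 Ω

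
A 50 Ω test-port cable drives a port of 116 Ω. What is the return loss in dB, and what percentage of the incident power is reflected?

Γ = (116 − 50)/(116 + 50) = 0.398
RL = −20·log₁₀(0.398) = 8.01 dB
P_refl/P_inc = |Γ|² = 0.158

RL ≈ 8.01 dB; 15.8% of incident power reflected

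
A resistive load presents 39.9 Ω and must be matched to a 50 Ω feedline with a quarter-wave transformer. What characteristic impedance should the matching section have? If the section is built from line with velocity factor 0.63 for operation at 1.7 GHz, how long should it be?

Z_qwt ≈ 44.7 Ω; length ≈ 2.78 cm

Z_qwt = √(Z_0·R_L) = √(50 × 39.9) = √1995
λ = 0.63·c/f = 0.111 m, so l = λ/4 = 0.0278 m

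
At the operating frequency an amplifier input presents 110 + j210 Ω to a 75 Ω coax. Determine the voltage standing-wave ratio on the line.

Γ = (Z_L − Z_0)/(Z_L + Z_0) = (35 + j210)/(185 + j210)
|Γ| = 213/280 = 0.761
VSWR = (1 + |Γ|)/(1 − |Γ|) = 1.76/0.239

VSWR ≈ 7.36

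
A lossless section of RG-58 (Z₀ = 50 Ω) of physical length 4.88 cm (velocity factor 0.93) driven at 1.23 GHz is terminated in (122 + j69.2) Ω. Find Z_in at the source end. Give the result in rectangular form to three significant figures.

λ = v/f = 0.93·c / 1.23 GHz = 0.227 m
βl = 2π·l/λ = 2π × 0.215 = 77.5°
tan(βl) = tan(77.5°) = 4.49
Z_in = Z_0·(Z_L + jZ_0·tanβl)/(Z_0 + jZ_L·tanβl)
     = 50·(122 + j294)/(-261 + j548)

Z_in ≈ 17.5 − j19.5 Ω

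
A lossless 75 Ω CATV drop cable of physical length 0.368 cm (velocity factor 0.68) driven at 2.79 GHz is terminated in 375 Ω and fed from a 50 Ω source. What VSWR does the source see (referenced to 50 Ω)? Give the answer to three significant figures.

λ = v/f = 0.68·c / 2.79 GHz = 0.0731 m
βl = 2π·l/λ = 2π × 0.0503 = 18.1°
tan(βl) = 0.327
Z_in = Z_0·(Z_L + jZ_0·tanβl)/(Z_0 + jZ_L·tanβl) = 113 − j160 Ω
Γ_s = (Z_in − Z_s)/(Z_in + Z_s) = (62.9 − j160)/(163 − j160), |Γ_s| = 0.753
VSWR = (1 + |Γ_s|)/(1 − |Γ_s|)

VSWR ≈ 7.11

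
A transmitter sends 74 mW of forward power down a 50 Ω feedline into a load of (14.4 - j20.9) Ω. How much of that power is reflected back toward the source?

|Γ| = |(-35.6 − j20.9)/(64.4 − j20.9)| = 0.61
|Γ|² = 0.372
P_refl = |Γ|²·P_inc = 27.5 mW, P_del = (1 − |Γ|²)·P_inc = 46.5 mW

P_reflected ≈ 27.5 mW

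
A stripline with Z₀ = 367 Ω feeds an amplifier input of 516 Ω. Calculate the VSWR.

VSWR ≈ 1.41

For a purely resistive load, VSWR = R_L/Z_0 or Z_0/R_L (whichever > 1) = 516/367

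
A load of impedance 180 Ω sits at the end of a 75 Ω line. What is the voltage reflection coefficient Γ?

Γ = 0.412

Γ = (Z_L − Z_0)/(Z_L + Z_0) = (180 − 75)/(180 + 75) = 105/255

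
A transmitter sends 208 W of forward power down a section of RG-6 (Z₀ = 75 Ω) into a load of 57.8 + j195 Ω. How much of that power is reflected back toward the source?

P_reflected ≈ 143 W

|Γ| = |(-17.2 + j195)/(132.8 + j195)| = 0.83
|Γ|² = 0.688
P_refl = |Γ|²·P_inc = 143 W, P_del = (1 − |Γ|²)·P_inc = 64.8 W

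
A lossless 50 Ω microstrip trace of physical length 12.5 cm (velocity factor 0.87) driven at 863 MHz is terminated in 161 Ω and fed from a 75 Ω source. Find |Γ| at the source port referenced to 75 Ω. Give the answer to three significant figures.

λ = v/f = 0.87·c / 863 MHz = 0.302 m
βl = 2π·l/λ = 2π × 0.413 = 149°
tan(βl) = -0.606
Z_in = Z_0·(Z_L + jZ_0·tanβl)/(Z_0 + jZ_L·tanβl) = 45.8 + j59.1 Ω
Γ_s = (Z_in − Z_s)/(Z_in + Z_s) = (-29.2 + j59.1)/(121 + j59.1), |Γ_s| = 0.49

|Γ| ≈ 0.49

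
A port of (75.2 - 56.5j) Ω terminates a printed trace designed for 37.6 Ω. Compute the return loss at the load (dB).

Γ = (37.6 − j56.5)/(112.8 − j56.5), |Γ| = 0.538
RL = −20·log₁₀|Γ| = −20·log₁₀(0.538)

RL ≈ 5.39 dB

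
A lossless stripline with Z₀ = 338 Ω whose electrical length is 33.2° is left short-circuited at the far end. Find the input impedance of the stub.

Z_in ≈ +j221 Ω

tan(βl) = 0.654
For a short-circuited stub, Z_in = jZ_0·tan(βl)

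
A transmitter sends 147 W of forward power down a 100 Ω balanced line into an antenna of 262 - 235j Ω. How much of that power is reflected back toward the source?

|Γ| = |(162 − j235)/(362 − j235)| = 0.661
|Γ|² = 0.437
P_refl = |Γ|²·P_inc = 64.3 W, P_del = (1 − |Γ|²)·P_inc = 82.7 W

P_reflected ≈ 64.3 W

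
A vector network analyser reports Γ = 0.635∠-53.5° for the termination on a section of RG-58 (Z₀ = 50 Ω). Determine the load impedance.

Z_L ≈ 46.1 − j78.8 Ω

Z_L = Z_0·(1 + Γ)/(1 − Γ) = 50·(1.38 − j0.51)/(0.622 + j0.51)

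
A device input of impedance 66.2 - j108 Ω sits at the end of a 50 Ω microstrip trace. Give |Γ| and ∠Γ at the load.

Γ ≈ 0.688 ∠ -38.6°

Γ = (Z_L − Z_0)/(Z_L + Z_0) = (16.2 − j108)/(116.2 − j108)
|Γ| = 109/159 = 0.688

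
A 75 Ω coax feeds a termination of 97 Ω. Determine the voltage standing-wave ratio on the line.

VSWR ≈ 1.29

Γ = (97 − 75)/(97 + 75) = 0.128
VSWR = (1 + 0.128)/(1 − 0.128)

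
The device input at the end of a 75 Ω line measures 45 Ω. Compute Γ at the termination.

Γ = -0.25

Γ = (Z_L − Z_0)/(Z_L + Z_0) = (45 − 75)/(45 + 75) = -30/120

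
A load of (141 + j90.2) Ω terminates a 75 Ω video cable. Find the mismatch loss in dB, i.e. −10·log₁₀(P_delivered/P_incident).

Γ = (66 + j90.2)/(216 + j90.2), |Γ| = 0.477
|Γ|² = 0.228, so P_del/P_inc = 1 − |Γ|² = 0.772
ML = −10·log₁₀(1 − |Γ|²)

mismatch loss ≈ 1.12 dB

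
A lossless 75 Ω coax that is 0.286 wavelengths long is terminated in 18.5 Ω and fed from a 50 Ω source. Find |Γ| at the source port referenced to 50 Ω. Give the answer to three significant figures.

|Γ| ≈ 0.711

βl = 2π × 0.286 = 103°
tan(βl) = -4.35
Z_in = Z_0·(Z_L + jZ_0·tanβl)/(Z_0 + jZ_L·tanβl) = 171 − j142 Ω
Γ_s = (Z_in − Z_s)/(Z_in + Z_s) = (121 − j142)/(221 − j142), |Γ_s| = 0.711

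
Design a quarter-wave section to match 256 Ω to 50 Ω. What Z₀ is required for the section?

Z_qwt ≈ 113 Ω

Z_qwt = √(Z_0·R_L) = √(50 × 256) = √12800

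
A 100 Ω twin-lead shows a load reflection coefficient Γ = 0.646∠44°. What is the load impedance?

Z_L = Z_0·(1 + Γ)/(1 − Γ) = 100·(1.46 + j0.449)/(0.535 − j0.449)

Z_L ≈ 119 + j184 Ω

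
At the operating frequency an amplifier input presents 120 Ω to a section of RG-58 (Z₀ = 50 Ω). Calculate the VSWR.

Γ = (120 − 50)/(120 + 50) = 0.412
VSWR = (1 + 0.412)/(1 − 0.412)

VSWR ≈ 2.4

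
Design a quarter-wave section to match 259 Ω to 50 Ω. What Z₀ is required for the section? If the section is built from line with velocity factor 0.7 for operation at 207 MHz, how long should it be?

Z_qwt ≈ 114 Ω; length ≈ 25.4 cm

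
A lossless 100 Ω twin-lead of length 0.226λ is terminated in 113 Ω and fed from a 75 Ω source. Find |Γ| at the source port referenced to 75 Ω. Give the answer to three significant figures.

|Γ| ≈ 0.0872

βl = 2π × 0.226 = 81.4°
tan(βl) = 6.58
Z_in = Z_0·(Z_L + jZ_0·tanβl)/(Z_0 + jZ_L·tanβl) = 88.9 − j3.24 Ω
Γ_s = (Z_in − Z_s)/(Z_in + Z_s) = (13.9 − j3.24)/(164 − j3.24), |Γ_s| = 0.0872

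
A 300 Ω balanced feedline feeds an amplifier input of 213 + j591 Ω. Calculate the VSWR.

VSWR ≈ 7.45

Γ = (Z_L − Z_0)/(Z_L + Z_0) = (-87 + j591)/(513 + j591)
|Γ| = 597/783 = 0.763
VSWR = (1 + |Γ|)/(1 − |Γ|) = 1.76/0.237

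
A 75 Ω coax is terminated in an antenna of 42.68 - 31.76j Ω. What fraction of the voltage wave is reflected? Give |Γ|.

|Γ| ≈ 0.372

Γ = (Z_L − Z_0)/(Z_L + Z_0) = (-32.32 − j31.76)/(117.7 − j31.76)
|Γ| = 45.3/122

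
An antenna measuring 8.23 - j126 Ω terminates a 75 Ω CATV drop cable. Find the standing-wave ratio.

VSWR ≈ 34.9

Γ = (Z_L − Z_0)/(Z_L + Z_0) = (-66.77 − j126)/(83.23 − j126)
|Γ| = 143/151 = 0.944
VSWR = (1 + |Γ|)/(1 − |Γ|) = 1.94/0.0557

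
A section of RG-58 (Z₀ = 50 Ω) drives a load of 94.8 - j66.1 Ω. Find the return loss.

Γ = (44.8 − j66.1)/(144.8 − j66.1), |Γ| = 0.502
RL = −20·log₁₀|Γ| = −20·log₁₀(0.502)

RL ≈ 5.99 dB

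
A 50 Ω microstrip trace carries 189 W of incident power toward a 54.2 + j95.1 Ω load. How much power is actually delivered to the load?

|Γ| = |(4.2 + j95.1)/(104.2 + j95.1)| = 0.675
|Γ|² = 0.455
P_refl = |Γ|²·P_inc = 86.1 W, P_del = (1 − |Γ|²)·P_inc = 103 W

P_delivered ≈ 103 W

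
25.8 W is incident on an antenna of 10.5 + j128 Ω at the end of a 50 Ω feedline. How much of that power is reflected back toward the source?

P_reflected ≈ 23.1 W

|Γ| = |(-39.5 + j128)/(60.5 + j128)| = 0.946
|Γ|² = 0.895
P_refl = |Γ|²·P_inc = 23.1 W, P_del = (1 − |Γ|²)·P_inc = 2.7 W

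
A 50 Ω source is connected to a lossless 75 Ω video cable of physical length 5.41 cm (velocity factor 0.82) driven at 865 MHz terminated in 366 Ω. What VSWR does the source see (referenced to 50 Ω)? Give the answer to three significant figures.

VSWR ≈ 3.82

λ = v/f = 0.82·c / 865 MHz = 0.284 m
βl = 2π·l/λ = 2π × 0.19 = 68.5°
tan(βl) = 2.54
Z_in = Z_0·(Z_L + jZ_0·tanβl)/(Z_0 + jZ_L·tanβl) = 17.6 − j28.1 Ω
Γ_s = (Z_in − Z_s)/(Z_in + Z_s) = (-32.4 − j28.1)/(67.6 − j28.1), |Γ_s| = 0.585
VSWR = (1 + |Γ_s|)/(1 − |Γ_s|)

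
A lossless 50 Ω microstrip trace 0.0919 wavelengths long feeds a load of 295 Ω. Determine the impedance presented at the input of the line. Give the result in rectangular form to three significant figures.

Z_in ≈ 26.6 − j69.8 Ω

βl = 2π × 0.0919 = 33.1°
tan(βl) = tan(33.1°) = 0.651
Z_in = Z_0·(Z_L + jZ_0·tanβl)/(Z_0 + jZ_L·tanβl)
     = 50·(295 + j32.6)/(50 + j192)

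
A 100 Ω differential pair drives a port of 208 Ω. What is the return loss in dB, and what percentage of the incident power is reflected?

RL ≈ 9.1 dB; 12.3% of incident power reflected

Γ = (208 − 100)/(208 + 100) = 0.351
RL = −20·log₁₀(0.351) = 9.1 dB
P_refl/P_inc = |Γ|² = 0.123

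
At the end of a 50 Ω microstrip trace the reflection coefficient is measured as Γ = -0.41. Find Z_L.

Z_L = Z_0·(1 + Γ)/(1 − Γ) = 50·(0.59)/(1.41)

Z_L ≈ 20.9 Ω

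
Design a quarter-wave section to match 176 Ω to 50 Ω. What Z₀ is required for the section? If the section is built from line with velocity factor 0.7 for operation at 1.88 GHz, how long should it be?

Z_qwt ≈ 93.8 Ω; length ≈ 2.79 cm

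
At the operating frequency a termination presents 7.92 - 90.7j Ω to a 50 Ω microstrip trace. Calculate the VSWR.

VSWR ≈ 27.2

Γ = (Z_L − Z_0)/(Z_L + Z_0) = (-42.08 − j90.7)/(57.92 − j90.7)
|Γ| = 100/108 = 0.929
VSWR = (1 + |Γ|)/(1 − |Γ|) = 1.93/0.0709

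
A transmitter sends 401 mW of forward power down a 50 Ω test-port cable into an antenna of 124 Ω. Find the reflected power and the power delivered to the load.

Γ = (124 − 50)/(124 + 50) = 0.425
|Γ|² = 0.181
P_refl = |Γ|²·P_inc = 72.5 mW, P_del = (1 − |Γ|²)·P_inc = 328 mW

P_reflected ≈ 72.5 mW; P_delivered ≈ 328 mW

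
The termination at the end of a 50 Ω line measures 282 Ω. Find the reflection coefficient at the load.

Γ = (Z_L − Z_0)/(Z_L + Z_0) = (282 − 50)/(282 + 50) = 232/332

Γ = 0.699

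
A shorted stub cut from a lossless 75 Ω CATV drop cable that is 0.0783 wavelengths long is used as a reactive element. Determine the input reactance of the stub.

X_in ≈ 40.2 Ω (inductive)

βl = 2π × 0.0783 = 28.2°
tan(βl) = 0.536
For a shorted stub, Z_in = jZ_0·tan(βl)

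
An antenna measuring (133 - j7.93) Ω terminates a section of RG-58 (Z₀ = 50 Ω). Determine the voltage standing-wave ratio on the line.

VSWR ≈ 2.67

Γ = (Z_L − Z_0)/(Z_L + Z_0) = (83 − j7.93)/(183 − j7.93)
|Γ| = 83.4/183 = 0.455
VSWR = (1 + |Γ|)/(1 − |Γ|) = 1.46/0.545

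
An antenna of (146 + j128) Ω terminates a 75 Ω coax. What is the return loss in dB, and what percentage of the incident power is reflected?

Γ = (71 + j128)/(221 + j128), |Γ| = 0.573
RL = −20·log₁₀(0.573) = 4.83 dB
P_refl/P_inc = |Γ|² = 0.328

RL ≈ 4.83 dB; 32.8% of incident power reflected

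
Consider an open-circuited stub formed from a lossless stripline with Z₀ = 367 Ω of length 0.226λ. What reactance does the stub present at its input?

X_in ≈ -55.8 Ω (capacitive)

βl = 2π × 0.226 = 81.4°
tan(βl) = 6.58
For an open-circuited stub, Z_in = −jZ_0·cot(βl) = −jZ_0/tan(βl)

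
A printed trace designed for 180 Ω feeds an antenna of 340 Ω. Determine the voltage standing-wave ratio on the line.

VSWR ≈ 1.89

Γ = (340 − 180)/(340 + 180) = 0.308
VSWR = (1 + 0.308)/(1 − 0.308)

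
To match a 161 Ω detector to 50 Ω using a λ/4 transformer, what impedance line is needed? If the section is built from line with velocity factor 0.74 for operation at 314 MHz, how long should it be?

Z_qwt = √(Z_0·R_L) = √(50 × 161) = √8050
λ = 0.74·c/f = 0.707 m, so l = λ/4 = 0.177 m

Z_qwt ≈ 89.7 Ω; length ≈ 17.7 cm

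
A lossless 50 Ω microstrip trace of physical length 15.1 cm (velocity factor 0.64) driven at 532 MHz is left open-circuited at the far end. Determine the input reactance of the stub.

λ = v/f = 0.64·c / 532 MHz = 0.361 m
βl = 2π·l/λ = 2π × 0.418 = 151°
tan(βl) = -0.563
For an open-circuited stub, Z_in = −jZ_0·cot(βl) = −jZ_0/tan(βl)

X_in ≈ 88.8 Ω (inductive)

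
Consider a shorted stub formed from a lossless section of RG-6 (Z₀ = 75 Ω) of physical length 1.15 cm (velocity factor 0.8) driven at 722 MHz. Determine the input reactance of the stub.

X_in ≈ 16.6 Ω (inductive)

λ = v/f = 0.8·c / 722 MHz = 0.332 m
βl = 2π·l/λ = 2π × 0.0346 = 12.5°
tan(βl) = 0.221
For a shorted stub, Z_in = jZ_0·tan(βl)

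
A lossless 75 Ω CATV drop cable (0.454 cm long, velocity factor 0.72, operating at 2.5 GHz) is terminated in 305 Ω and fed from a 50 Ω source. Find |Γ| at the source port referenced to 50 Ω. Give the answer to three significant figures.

|Γ| ≈ 0.704

λ = v/f = 0.72·c / 2.5 GHz = 0.0864 m
βl = 2π·l/λ = 2π × 0.0525 = 18.9°
tan(βl) = 0.343
Z_in = Z_0·(Z_L + jZ_0·tanβl)/(Z_0 + jZ_L·tanβl) = 116 − j136 Ω
Γ_s = (Z_in − Z_s)/(Z_in + Z_s) = (65.8 − j136)/(166 − j136), |Γ_s| = 0.704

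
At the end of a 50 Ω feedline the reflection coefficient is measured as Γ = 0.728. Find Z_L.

Z_L = Z_0·(1 + Γ)/(1 − Γ) = 50·(1.73)/(0.272)

Z_L ≈ 318 Ω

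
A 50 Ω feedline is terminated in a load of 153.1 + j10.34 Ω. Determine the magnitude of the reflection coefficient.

|Γ| ≈ 0.51

Γ = (Z_L − Z_0)/(Z_L + Z_0) = (103.1 + j10.34)/(203.1 + j10.34)
|Γ| = 104/203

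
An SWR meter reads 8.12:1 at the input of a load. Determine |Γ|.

|Γ| = (S − 1)/(S + 1) = (8.12 − 1)/(8.12 + 1) = 7.12/9.12

|Γ| ≈ 0.781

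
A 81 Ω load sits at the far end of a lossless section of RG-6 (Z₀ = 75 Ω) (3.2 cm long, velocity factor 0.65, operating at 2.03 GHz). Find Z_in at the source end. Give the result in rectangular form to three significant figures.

λ = v/f = 0.65·c / 2.03 GHz = 0.0961 m
βl = 2π·l/λ = 2π × 0.333 = 120°
tan(βl) = tan(120°) = -1.74
Z_in = Z_0·(Z_L + jZ_0·tanβl)/(Z_0 + jZ_L·tanβl)
     = 75·(81 − j130)/(75 − j141)

Z_in ≈ 72 + j4.8 Ω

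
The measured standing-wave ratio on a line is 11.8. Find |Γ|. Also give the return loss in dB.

|Γ| = (S − 1)/(S + 1) = (11.8 − 1)/(11.8 + 1) = 10.8/12.8
RL = −20·log₁₀|Γ| = −20·log₁₀(0.844)

|Γ| ≈ 0.844; return loss ≈ 1.48 dB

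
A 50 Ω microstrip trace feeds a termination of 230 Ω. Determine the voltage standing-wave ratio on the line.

Γ = (230 − 50)/(230 + 50) = 0.643
VSWR = (1 + 0.643)/(1 − 0.643)

VSWR ≈ 4.6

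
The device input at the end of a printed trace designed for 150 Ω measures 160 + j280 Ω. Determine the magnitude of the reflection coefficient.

Γ = (Z_L − Z_0)/(Z_L + Z_0) = (10 + j280)/(310 + j280)
|Γ| = 280/418

|Γ| ≈ 0.671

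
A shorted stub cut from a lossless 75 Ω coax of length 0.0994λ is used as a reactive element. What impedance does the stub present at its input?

Z_in ≈ +j54.1 Ω

βl = 2π × 0.0994 = 35.8°
tan(βl) = 0.721
For a shorted stub, Z_in = jZ_0·tan(βl)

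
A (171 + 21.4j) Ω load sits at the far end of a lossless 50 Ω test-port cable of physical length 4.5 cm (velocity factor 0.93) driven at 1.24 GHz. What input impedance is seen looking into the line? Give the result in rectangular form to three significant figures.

λ = v/f = 0.93·c / 1.24 GHz = 0.225 m
βl = 2π·l/λ = 2π × 0.2 = 72°
tan(βl) = tan(72°) = 3.08
Z_in = Z_0·(Z_L + jZ_0·tanβl)/(Z_0 + jZ_L·tanβl)
     = 50·(171 + j175)/(-15.9 + j526)

Z_in ≈ 16.1 − j16.7 Ω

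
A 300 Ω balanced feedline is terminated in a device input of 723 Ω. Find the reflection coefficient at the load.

Γ = 0.413

Γ = (Z_L − Z_0)/(Z_L + Z_0) = (723 − 300)/(723 + 300) = 423/1023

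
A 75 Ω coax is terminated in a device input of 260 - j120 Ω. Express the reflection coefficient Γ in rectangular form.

Γ = (Z_L − Z_0)/(Z_L + Z_0) = (185 − j120)/(335 − j120)

Γ ≈ 0.603 − j0.142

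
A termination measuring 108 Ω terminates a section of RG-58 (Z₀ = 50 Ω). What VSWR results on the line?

VSWR ≈ 2.16

For a purely resistive load, VSWR = R_L/Z_0 or Z_0/R_L (whichever > 1) = 108/50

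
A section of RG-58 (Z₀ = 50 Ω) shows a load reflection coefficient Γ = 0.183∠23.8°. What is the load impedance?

Z_L = Z_0·(1 + Γ)/(1 − Γ) = 50·(1.17 + j0.0738)/(0.833 − j0.0738)

Z_L ≈ 69.2 + j10.6 Ω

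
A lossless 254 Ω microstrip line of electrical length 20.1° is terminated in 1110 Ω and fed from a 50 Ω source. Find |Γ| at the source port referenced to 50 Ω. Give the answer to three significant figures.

|Γ| ≈ 0.904

tan(βl) = 0.366
Z_in = Z_0·(Z_L + jZ_0·tanβl)/(Z_0 + jZ_L·tanβl) = 354 − j473 Ω
Γ_s = (Z_in − Z_s)/(Z_in + Z_s) = (304 − j473)/(404 − j473), |Γ_s| = 0.904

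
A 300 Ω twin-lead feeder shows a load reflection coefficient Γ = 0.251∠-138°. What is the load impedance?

Z_L ≈ 196 − j70.2 Ω

Z_L = Z_0·(1 + Γ)/(1 − Γ) = 300·(0.813 − j0.168)/(1.19 + j0.168)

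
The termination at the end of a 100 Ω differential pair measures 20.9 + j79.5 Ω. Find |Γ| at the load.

|Γ| ≈ 0.775

Γ = (Z_L − Z_0)/(Z_L + Z_0) = (-79.1 + j79.5)/(120.9 + j79.5)
|Γ| = 112/145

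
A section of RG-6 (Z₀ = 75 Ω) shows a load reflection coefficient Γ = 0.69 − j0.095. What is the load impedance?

Z_L = Z_0·(1 + Γ)/(1 − Γ) = 75·(1.69 − j0.095)/(0.31 + j0.095)

Z_L ≈ 367 − j136 Ω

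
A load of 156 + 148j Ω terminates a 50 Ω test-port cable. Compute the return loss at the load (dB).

RL ≈ 2.88 dB

Γ = (106 + j148)/(206 + j148), |Γ| = 0.718
RL = −20·log₁₀|Γ| = −20·log₁₀(0.718)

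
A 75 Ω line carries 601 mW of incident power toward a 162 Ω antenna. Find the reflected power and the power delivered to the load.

Γ = (162 − 75)/(162 + 75) = 0.367
|Γ|² = 0.135
P_refl = |Γ|²·P_inc = 81 mW, P_del = (1 − |Γ|²)·P_inc = 520 mW

P_reflected ≈ 81 mW; P_delivered ≈ 520 mW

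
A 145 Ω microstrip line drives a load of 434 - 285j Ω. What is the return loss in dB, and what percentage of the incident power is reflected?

Γ = (289 − j285)/(579 − j285), |Γ| = 0.629
RL = −20·log₁₀(0.629) = 4.03 dB
P_refl/P_inc = |Γ|² = 0.396

RL ≈ 4.03 dB; 39.6% of incident power reflected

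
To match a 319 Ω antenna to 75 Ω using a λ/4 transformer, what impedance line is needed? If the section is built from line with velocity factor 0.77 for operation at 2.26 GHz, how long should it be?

Z_qwt ≈ 155 Ω; length ≈ 2.56 cm

Z_qwt = √(Z_0·R_L) = √(75 × 319) = √23920
λ = 0.77·c/f = 0.102 m, so l = λ/4 = 0.0256 m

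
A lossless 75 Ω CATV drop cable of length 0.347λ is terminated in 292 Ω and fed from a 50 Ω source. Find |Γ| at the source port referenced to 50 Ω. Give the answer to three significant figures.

|Γ| ≈ 0.575

βl = 2π × 0.347 = 125°
tan(βl) = -1.43
Z_in = Z_0·(Z_L + jZ_0·tanβl)/(Z_0 + jZ_L·tanβl) = 27.8 + j47.4 Ω
Γ_s = (Z_in − Z_s)/(Z_in + Z_s) = (-22.2 + j47.4)/(77.8 + j47.4), |Γ_s| = 0.575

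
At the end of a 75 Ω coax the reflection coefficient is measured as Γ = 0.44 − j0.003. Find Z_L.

Z_L ≈ 193 − j1.43 Ω

Z_L = Z_0·(1 + Γ)/(1 − Γ) = 75·(1.44 − j0.003)/(0.56 + j0.003)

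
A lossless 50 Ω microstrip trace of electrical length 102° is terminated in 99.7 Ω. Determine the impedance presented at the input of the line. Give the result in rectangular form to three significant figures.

tan(βl) = tan(102°) = -4.7
Z_in = Z_0·(Z_L + jZ_0·tanβl)/(Z_0 + jZ_L·tanβl)
     = 50·(99.7 − j235)/(50 − j469)

Z_in ≈ 25.9 + j7.87 Ω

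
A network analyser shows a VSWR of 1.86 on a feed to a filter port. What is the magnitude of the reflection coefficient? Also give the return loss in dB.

|Γ| ≈ 0.301; return loss ≈ 10.4 dB

|Γ| = (S − 1)/(S + 1) = (1.86 − 1)/(1.86 + 1) = 0.86/2.86
RL = −20·log₁₀|Γ| = −20·log₁₀(0.301)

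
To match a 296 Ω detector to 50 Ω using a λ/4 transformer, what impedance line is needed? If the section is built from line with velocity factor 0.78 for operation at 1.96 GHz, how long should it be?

Z_qwt ≈ 122 Ω; length ≈ 2.98 cm

Z_qwt = √(Z_0·R_L) = √(50 × 296) = √14800
λ = 0.78·c/f = 0.119 m, so l = λ/4 = 0.0298 m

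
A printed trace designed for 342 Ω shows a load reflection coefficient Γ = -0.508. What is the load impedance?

Z_L = Z_0·(1 + Γ)/(1 − Γ) = 342·(0.492)/(1.51)

Z_L ≈ 112 Ω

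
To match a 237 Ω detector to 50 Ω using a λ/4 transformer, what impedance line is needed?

Z_qwt ≈ 109 Ω

Z_qwt = √(Z_0·R_L) = √(50 × 237) = √11850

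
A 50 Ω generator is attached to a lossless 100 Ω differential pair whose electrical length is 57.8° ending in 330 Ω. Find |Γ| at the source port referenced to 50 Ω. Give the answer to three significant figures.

|Γ| ≈ 0.526

tan(βl) = 1.59
Z_in = Z_0·(Z_L + jZ_0·tanβl)/(Z_0 + jZ_L·tanβl) = 40.8 − j55.2 Ω
Γ_s = (Z_in − Z_s)/(Z_in + Z_s) = (-9.17 − j55.2)/(90.8 − j55.2), |Γ_s| = 0.526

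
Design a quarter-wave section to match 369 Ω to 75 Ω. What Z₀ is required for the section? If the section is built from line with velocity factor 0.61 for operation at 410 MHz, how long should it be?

Z_qwt ≈ 166 Ω; length ≈ 11.2 cm

Z_qwt = √(Z_0·R_L) = √(75 × 369) = √27680
λ = 0.61·c/f = 0.446 m, so l = λ/4 = 0.112 m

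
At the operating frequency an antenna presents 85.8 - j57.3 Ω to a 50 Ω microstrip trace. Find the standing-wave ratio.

Γ = (Z_L − Z_0)/(Z_L + Z_0) = (35.8 − j57.3)/(135.8 − j57.3)
|Γ| = 67.6/147 = 0.458
VSWR = (1 + |Γ|)/(1 − |Γ|) = 1.46/0.542

VSWR ≈ 2.69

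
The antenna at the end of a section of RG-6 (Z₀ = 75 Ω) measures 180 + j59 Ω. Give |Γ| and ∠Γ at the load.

Γ ≈ 0.46 ∠ 16.3°

Γ = (Z_L − Z_0)/(Z_L + Z_0) = (105 + j59)/(255 + j59)
|Γ| = 120/262 = 0.46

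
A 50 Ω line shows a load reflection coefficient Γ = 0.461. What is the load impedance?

Z_L = Z_0·(1 + Γ)/(1 − Γ) = 50·(1.46)/(0.539)

Z_L ≈ 136 Ω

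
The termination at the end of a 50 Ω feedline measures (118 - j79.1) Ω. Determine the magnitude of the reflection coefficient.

Γ = (Z_L − Z_0)/(Z_L + Z_0) = (68 − j79.1)/(168 − j79.1)
|Γ| = 104/186

|Γ| ≈ 0.562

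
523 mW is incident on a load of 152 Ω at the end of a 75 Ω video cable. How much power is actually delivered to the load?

P_delivered ≈ 463 mW

Γ = (152 − 75)/(152 + 75) = 0.339
|Γ|² = 0.115
P_refl = |Γ|²·P_inc = 60.2 mW, P_del = (1 − |Γ|²)·P_inc = 463 mW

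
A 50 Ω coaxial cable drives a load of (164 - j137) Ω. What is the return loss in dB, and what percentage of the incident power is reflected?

RL ≈ 3.08 dB; 49.2% of incident power reflected

Γ = (114 − j137)/(214 − j137), |Γ| = 0.701
RL = −20·log₁₀(0.701) = 3.08 dB
P_refl/P_inc = |Γ|² = 0.492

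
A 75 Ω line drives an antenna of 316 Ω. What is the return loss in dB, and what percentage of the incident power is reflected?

RL ≈ 4.2 dB; 38% of incident power reflected

Γ = (316 − 75)/(316 + 75) = 0.616
RL = −20·log₁₀(0.616) = 4.2 dB
P_refl/P_inc = |Γ|² = 0.38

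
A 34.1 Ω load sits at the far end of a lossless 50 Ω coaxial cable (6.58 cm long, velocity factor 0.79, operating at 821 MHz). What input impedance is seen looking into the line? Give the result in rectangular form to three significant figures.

λ = v/f = 0.79·c / 821 MHz = 0.289 m
βl = 2π·l/λ = 2π × 0.228 = 82.1°
tan(βl) = tan(82.1°) = 7.17
Z_in = Z_0·(Z_L + jZ_0·tanβl)/(Z_0 + jZ_L·tanβl)
     = 50·(34.1 + j358)/(50 + j244)

Z_in ≈ 71.7 + j7.7 Ω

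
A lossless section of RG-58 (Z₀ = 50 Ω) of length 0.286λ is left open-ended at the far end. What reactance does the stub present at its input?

X_in ≈ 11.5 Ω (inductive)

βl = 2π × 0.286 = 103°
tan(βl) = -4.35
For an open-ended stub, Z_in = −jZ_0·cot(βl) = −jZ_0/tan(βl)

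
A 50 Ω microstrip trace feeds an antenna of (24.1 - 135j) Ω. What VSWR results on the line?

Γ = (Z_L − Z_0)/(Z_L + Z_0) = (-25.9 − j135)/(74.1 − j135)
|Γ| = 137/154 = 0.893
VSWR = (1 + |Γ|)/(1 − |Γ|) = 1.89/0.107

VSWR ≈ 17.6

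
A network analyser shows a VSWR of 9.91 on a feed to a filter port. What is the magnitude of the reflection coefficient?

|Γ| = (S − 1)/(S + 1) = (9.91 − 1)/(9.91 + 1) = 8.91/10.9

|Γ| ≈ 0.817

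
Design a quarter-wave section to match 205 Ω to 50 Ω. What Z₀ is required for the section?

Z_qwt = √(Z_0·R_L) = √(50 × 205) = √10250

Z_qwt ≈ 101 Ω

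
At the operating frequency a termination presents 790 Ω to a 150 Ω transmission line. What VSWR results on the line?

Γ = (790 − 150)/(790 + 150) = 0.681
VSWR = (1 + 0.681)/(1 − 0.681)

VSWR ≈ 5.27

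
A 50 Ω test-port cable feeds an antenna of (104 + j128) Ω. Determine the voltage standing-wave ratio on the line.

VSWR ≈ 5.53

Γ = (Z_L − Z_0)/(Z_L + Z_0) = (54 + j128)/(154 + j128)
|Γ| = 139/200 = 0.694
VSWR = (1 + |Γ|)/(1 − |Γ|) = 1.69/0.306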